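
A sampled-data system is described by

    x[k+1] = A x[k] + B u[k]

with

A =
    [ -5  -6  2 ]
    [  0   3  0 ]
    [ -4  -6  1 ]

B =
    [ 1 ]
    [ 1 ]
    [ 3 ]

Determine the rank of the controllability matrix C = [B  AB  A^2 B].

2

AB = [[-5], [3], [-7]]
A^2B = [[-7], [9], [-5]]
Controllability matrix C = [B  AB  A^2B] = [[1, -5, -7], [1, 3, 9], [3, -7, -5]]
The rows r1, r2, r3 of C are linearly dependent: -2·r1 - r2 + r3 = 0 (check each entry), so rank(C) ≤ 2.
The 2×2 minor from rows 1, 2, columns 1, 2 is 1·3 - (-5)·1 = 3 - (-5) = 8 ≠ 0, so rank(C) = 2.
rank(C) = 2 < n = 3, so the pair (A, B) is not completely controllable.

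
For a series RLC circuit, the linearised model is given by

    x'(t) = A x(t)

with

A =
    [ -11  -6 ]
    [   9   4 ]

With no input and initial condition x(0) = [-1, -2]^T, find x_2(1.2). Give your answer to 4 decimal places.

det(sI - A) = s^2 - (tr A)s + det A, with tr A = (-11) + 4 = -7 and det A = (-11)·4 - (-6)·9 = -44 - (-54) = 10.
So p(s) = det(sI - A) = s^2 + 7s + 10.
Factor s^2 + 7s + 10: two numbers with sum -7 and product 10 are -2 and -5, so s^2 + 7s + 10 = (s + 2)(s + 5).
Hence p(s) = (s + 2) (s + 5), with roots -5, -2.
The eigenvalues -5, -2 are distinct and real, so A is diagonalisable and x(t) = e^{At} x(0) = V diag(e^{λ_i t}) V^{-1} x(0), where the columns of V are the eigenvectors.
λ = -5: A - (-5)I = [[-6, -6], [9, 9]]. Row 1 gives (-6)·v1 + (-6)·v2 = 0, so take v_1 = [1, -1]^T.
λ = -2: A - (-2)I = [[-9, -6], [9, 6]]. Row 1 gives (-9)·v1 + (-6)·v2 = 0, so take v_2 = [-2, 3]^T.
V = [v_1 v_2] = [[1, -2], [-1, 3]] has det V = 1, so V^{-1} = adj(V)/det V = [[3, 2], [1, 1]].
Modal coordinates z(0) = V^{-1} x(0): 3·(-1) + 2·(-2) = -7; 1·(-1) + 1·(-2) = -3; so z(0) = [-7, -3]^T.
x_2(t) = Σ_i (v_i)_2 · z_i(0) · e^{λ_i t} (row 2 of V times the modal terms).
x_2(1.2) = (-1)·(-7)·e^{-5·1.2} + 3·(-3)·e^{-2·1.2} = 7·0.002479 + (-9)·0.090718 = -0.7991.

-0.7991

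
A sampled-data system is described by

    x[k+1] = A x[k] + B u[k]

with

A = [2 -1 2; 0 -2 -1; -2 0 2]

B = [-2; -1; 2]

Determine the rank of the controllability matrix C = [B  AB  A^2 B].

3

AB = [[1], [0], [8]]
A^2B = [[18], [-8], [14]]
Controllability matrix C = [B  AB  A^2B] = [[-2, 1, 18], [-1, 0, -8], [2, 8, 14]]
det(C) = (-2)·(0·14 - (-8)·8) - 1·((-1)·14 - (-8)·2) + 18·((-1)·8 - 0·2) = (-2)·64 - 1·2 + 18·(-8) = -274 ≠ 0, so rank(C) = 3.
rank(C) = 3 = n, so the pair (A, B) is completely controllable.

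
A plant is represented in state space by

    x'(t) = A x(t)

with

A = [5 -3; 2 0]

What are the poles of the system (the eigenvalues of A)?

det(sI - A) = s^2 - (tr A)s + det A, with tr A = 5 + 0 = 5 and det A = 5·0 - (-3)·2 = 0 - (-6) = 6.
So p(s) = det(sI - A) = s^2 - 5s + 6.
Factor s^2 - 5s + 6: two numbers with sum 5 and product 6 are 3 and 2, so s^2 - 5s + 6 = (s - 3)(s - 2).
Hence p(s) = (s - 3) (s - 2), with roots 2, 3.
At least one eigenvalue has non-negative real part, so the system is not asymptotically stable.

2, 3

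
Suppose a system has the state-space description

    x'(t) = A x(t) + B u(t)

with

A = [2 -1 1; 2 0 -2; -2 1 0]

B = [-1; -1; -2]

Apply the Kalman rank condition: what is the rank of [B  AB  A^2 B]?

AB = [[-3], [2], [1]]
A^2B = [[-7], [-8], [8]]
Controllability matrix C = [B  AB  A^2B] = [[-1, -3, -7], [-1, 2, -8], [-2, 1, 8]]
det(C) = (-1)·(2·8 - (-8)·1) - (-3)·((-1)·8 - (-8)·(-2)) + (-7)·((-1)·1 - 2·(-2)) = (-1)·24 - (-3)·(-24) + (-7)·3 = -117 ≠ 0, so rank(C) = 3.
rank(C) = 3 = n, so the pair (A, B) is completely controllable.

3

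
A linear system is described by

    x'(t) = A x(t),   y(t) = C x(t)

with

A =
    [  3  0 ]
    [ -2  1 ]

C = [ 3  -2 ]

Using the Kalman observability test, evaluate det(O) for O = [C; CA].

20

CA = [[13, -2]]
Observability matrix O = [C; CA] = [[3, -2], [13, -2]]
det(O) = 3·(-2) - (-2)·13 = -6 - (-26) = 20
Since det(O) ≠ 0, rank(O) = 2 and the system is completely observable.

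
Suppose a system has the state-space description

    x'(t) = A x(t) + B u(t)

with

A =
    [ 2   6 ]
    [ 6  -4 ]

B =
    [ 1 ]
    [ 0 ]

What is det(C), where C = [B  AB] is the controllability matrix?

6

AB = [[2], [6]]
Controllability matrix C = [B  AB] = [[1, 2], [0, 6]]
det(C) = 1·6 - 2·0 = 6 - 0 = 6
Since det(C) ≠ 0, rank(C) = 2 and the system is completely controllable.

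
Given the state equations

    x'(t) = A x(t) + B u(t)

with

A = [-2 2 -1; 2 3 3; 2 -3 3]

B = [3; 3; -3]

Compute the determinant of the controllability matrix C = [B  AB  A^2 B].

AB = [[3], [6], [-12]]
A^2B = [[18], [-12], [-48]]
Controllability matrix C = [B  AB  A^2B] = [[3, 3, 18], [3, 6, -12], [-3, -12, -48]]
Expanding along the first row, det(C) = 3·(6·(-48) - (-12)·(-12)) - 3·(3·(-48) - (-12)·(-3)) + 18·(3·(-12) - 6·(-3)) = 3·(-432) - 3·(-180) + 18·(-18) = -1080
Since det(C) ≠ 0, rank(C) = 3 and the system is completely controllable.

-1080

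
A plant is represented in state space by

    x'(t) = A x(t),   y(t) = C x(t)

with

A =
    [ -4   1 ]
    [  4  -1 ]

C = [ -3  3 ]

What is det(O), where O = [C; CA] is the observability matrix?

CA = [[24, -6]]
Observability matrix O = [C; CA] = [[-3, 3], [24, -6]]
det(O) = (-3)·(-6) - 3·24 = 18 - 72 = -54
Since det(O) ≠ 0, rank(O) = 2 and the system is completely observable.

-54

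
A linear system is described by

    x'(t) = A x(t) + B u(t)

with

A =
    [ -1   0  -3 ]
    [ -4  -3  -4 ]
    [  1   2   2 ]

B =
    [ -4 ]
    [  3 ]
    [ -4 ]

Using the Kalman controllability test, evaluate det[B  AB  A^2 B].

2740

AB = [[16], [23], [-6]]
A^2B = [[2], [-109], [50]]
Controllability matrix C = [B  AB  A^2B] = [[-4, 16, 2], [3, 23, -109], [-4, -6, 50]]
Expanding along the first row, det(C) = (-4)·(23·50 - (-109)·(-6)) - 16·(3·50 - (-109)·(-4)) + 2·(3·(-6) - 23·(-4)) = (-4)·496 - 16·(-286) + 2·74 = 2740
Since det(C) ≠ 0, rank(C) = 3 and the system is completely controllable.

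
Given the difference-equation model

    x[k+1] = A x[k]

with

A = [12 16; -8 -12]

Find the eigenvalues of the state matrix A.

det(zI - A) = z^2 - (tr A)z + det A, with tr A = 12 + (-12) = 0 and det A = 12·(-12) - 16·(-8) = -144 - (-128) = -16.
So p(z) = det(zI - A) = z^2 - 16.
Factor z^2 - 16: two numbers with sum 0 and product -16 are 4 and -4, so z^2 - 16 = (z - 4)(z + 4).
Hence p(z) = (z - 4) (z + 4), with roots -4, 4.

-4, 4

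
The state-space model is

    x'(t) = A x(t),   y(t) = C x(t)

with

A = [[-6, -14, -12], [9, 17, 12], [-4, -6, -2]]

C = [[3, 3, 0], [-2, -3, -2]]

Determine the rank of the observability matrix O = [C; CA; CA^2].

CA = [[9, 9, 0], [-7, -11, -8]]
CA^2 = [[27, 27, 0], [-25, -41, -32]]
Observability matrix O = [C; CA; CA^2] = [[3, 3, 0], [-2, -3, -2], [9, 9, 0], [-7, -11, -8], [27, 27, 0], [-25, -41, -32]]
The columns c1, c2, c3 of O are linearly dependent: 2·c1 - 2·c2 + c3 = 0 (check each entry), so rank(O) ≤ 2.
The 2×2 minor from rows 1, 2, columns 1, 2 is 3·(-3) - 3·(-2) = -9 - (-6) = -3 ≠ 0, so rank(O) = 2.
rank(O) = 2 < n = 3, so the pair (A, C) is not completely observable.

2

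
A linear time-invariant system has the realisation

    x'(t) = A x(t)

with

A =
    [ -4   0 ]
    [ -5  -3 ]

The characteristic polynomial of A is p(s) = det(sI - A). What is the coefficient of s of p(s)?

7

For a 2×2 matrix, det(sI - A) = s^2 - (tr A)s + det A.
tr A = -7, det A = 12.
So p(s) = s^2 + 7s + 12.
The coefficient of s is 7.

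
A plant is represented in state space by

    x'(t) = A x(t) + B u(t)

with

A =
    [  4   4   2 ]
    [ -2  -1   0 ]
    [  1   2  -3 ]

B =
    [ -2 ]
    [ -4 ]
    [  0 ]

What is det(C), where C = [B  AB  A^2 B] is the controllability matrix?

-6624

AB = [[-24], [8], [-10]]
A^2B = [[-84], [40], [22]]
Controllability matrix C = [B  AB  A^2B] = [[-2, -24, -84], [-4, 8, 40], [0, -10, 22]]
Expanding along the first row, det(C) = (-2)·(8·22 - 40·(-10)) - (-24)·((-4)·22 - 40·0) + (-84)·((-4)·(-10) - 8·0) = (-2)·576 - (-24)·(-88) + (-84)·40 = -6624
Since det(C) ≠ 0, rank(C) = 3 and the system is completely controllable.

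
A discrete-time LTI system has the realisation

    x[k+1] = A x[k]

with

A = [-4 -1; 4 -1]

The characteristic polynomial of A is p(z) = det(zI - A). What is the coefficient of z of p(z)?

For a 2×2 matrix, det(zI - A) = z^2 - (tr A)z + det A.
tr A = -5, det A = 8.
So p(z) = z^2 + 5z + 8.
The coefficient of z is 5.

5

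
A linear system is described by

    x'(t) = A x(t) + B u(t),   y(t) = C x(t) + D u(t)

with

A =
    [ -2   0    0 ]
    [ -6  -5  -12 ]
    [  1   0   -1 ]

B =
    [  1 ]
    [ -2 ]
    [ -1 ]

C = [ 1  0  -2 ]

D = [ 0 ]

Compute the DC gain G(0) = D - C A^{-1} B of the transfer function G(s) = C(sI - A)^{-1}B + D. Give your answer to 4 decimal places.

G(0) = C(-A)^{-1}B + D = -C A^{-1} B + D.
det A = -10, so A^{-1} = (1/-10)·adj(A) = [[-1/2, 0, 0], [9/5, -1/5, 12/5], [-1/2, 0, -1]]
A^{-1} B = [-1/2, -1/5, 1/2]^T
C A^{-1} B = -3/2
G(0) = D - C A^{-1} B = 0 - (-3/2) = 3/2 ≈ 1.5000

1.5000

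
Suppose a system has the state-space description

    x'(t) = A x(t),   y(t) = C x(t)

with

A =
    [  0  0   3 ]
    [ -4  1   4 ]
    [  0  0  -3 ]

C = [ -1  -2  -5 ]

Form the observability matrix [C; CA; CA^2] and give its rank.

2

CA = [[8, -2, 4]]
CA^2 = [[8, -2, 4]]
Observability matrix O = [C; CA; CA^2] = [[-1, -2, -5], [8, -2, 4], [8, -2, 4]]
The columns c1, c2, c3 of O are linearly dependent: -c1 - 2·c2 + c3 = 0 (check each entry), so rank(O) ≤ 2.
The 2×2 minor from rows 1, 2, columns 1, 2 is (-1)·(-2) - (-2)·8 = 2 - (-16) = 18 ≠ 0, so rank(O) = 2.
rank(O) = 2 < n = 3, so the pair (A, C) is not completely observable.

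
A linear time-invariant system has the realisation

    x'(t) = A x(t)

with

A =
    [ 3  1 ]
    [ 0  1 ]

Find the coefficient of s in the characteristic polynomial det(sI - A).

For a 2×2 matrix, det(sI - A) = s^2 - (tr A)s + det A.
tr A = 4, det A = 3.
So p(s) = s^2 - 4s + 3.
The coefficient of s is -4.

-4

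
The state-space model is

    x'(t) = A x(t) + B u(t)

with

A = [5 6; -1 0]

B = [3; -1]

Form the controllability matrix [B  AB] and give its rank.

1

AB = [[9], [-3]]
Controllability matrix C = [B  AB] = [[3, 9], [-1, -3]]
Every column of C is a scalar multiple of column 1 = [3, -1] (multipliers 1, 3), so the columns span a one-dimensional space.
C ≠ 0, hence rank(C) = 1.
rank(C) = 1 < n = 2, so the pair (A, B) is not completely controllable.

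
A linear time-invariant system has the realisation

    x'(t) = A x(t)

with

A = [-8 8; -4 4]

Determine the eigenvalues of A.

det(sI - A) = s^2 - (tr A)s + det A, with tr A = (-8) + 4 = -4 and det A = (-8)·4 - 8·(-4) = -32 - (-32) = 0.
So p(s) = det(sI - A) = s^2 + 4s.
Factor s^2 + 4s: two numbers with sum -4 and product 0 are 0 and -4, so s^2 + 4s = s(s + 4).
Hence p(s) = s (s + 4), with roots -4, 0.
At least one eigenvalue has non-negative real part, so the system is not asymptotically stable.

-4, 0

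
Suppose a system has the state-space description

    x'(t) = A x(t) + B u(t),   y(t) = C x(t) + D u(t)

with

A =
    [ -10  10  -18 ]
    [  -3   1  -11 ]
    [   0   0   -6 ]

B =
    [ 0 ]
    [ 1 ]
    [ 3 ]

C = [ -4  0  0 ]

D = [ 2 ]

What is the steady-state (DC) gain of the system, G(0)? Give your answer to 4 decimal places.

9.2000

G(0) = C(-A)^{-1}B + D = -C A^{-1} B + D.
det A = -120, so A^{-1} = (1/-120)·adj(A) = [[1/20, -1/2, 23/30], [3/20, -1/2, 7/15], [0, 0, -1/6]]
A^{-1} B = [9/5, 9/10, -1/2]^T
C A^{-1} B = -36/5
G(0) = D - C A^{-1} B = 2 - (-36/5) = 46/5 ≈ 9.2000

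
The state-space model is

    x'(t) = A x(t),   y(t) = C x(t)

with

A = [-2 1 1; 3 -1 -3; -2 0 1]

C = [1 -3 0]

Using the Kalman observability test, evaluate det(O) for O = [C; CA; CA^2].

107

CA = [[-11, 4, 10]]
CA^2 = [[14, -15, -13]]
Observability matrix O = [C; CA; CA^2] = [[1, -3, 0], [-11, 4, 10], [14, -15, -13]]
Expanding along the first row, det(O) = 1·(4·(-13) - 10·(-15)) - (-3)·((-11)·(-13) - 10·14) + 0·((-11)·(-15) - 4·14) = 1·98 - (-3)·3 + 0·109 = 107
Since det(O) ≠ 0, rank(O) = 3 and the system is completely observable.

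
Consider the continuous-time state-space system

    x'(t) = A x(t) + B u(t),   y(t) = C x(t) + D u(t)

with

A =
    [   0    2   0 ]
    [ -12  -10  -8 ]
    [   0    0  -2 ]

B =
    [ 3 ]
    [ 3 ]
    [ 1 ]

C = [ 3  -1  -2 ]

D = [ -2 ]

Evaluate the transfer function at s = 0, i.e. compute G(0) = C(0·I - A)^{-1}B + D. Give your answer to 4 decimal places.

2.0000

G(0) = C(-A)^{-1}B + D = -C A^{-1} B + D.
det A = -48, so A^{-1} = (1/-48)·adj(A) = [[-5/12, -1/12, 1/3], [1/2, 0, 0], [0, 0, -1/2]]
A^{-1} B = [-7/6, 3/2, -1/2]^T
C A^{-1} B = -4
G(0) = D - C A^{-1} B = -2 - (-4) = 2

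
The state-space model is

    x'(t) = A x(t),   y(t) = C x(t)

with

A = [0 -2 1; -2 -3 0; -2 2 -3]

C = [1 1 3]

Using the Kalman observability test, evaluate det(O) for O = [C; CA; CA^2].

CA = [[-8, 1, -8]]
CA^2 = [[14, -3, 16]]
Observability matrix O = [C; CA; CA^2] = [[1, 1, 3], [-8, 1, -8], [14, -3, 16]]
Expanding along the first row, det(O) = 1·(1·16 - (-8)·(-3)) - 1·((-8)·16 - (-8)·14) + 3·((-8)·(-3) - 1·14) = 1·(-8) - 1·(-16) + 3·10 = 38
Since det(O) ≠ 0, rank(O) = 3 and the system is completely observable.

38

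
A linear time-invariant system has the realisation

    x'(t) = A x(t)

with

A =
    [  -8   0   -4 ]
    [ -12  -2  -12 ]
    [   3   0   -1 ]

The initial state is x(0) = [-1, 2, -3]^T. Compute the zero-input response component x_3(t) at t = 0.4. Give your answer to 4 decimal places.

det(sI - A) = s^3 - (tr A)s^2 + (M11 + M22 + M33)s - det A, where Mii is the 2×2 principal minor of A obtained by deleting row i and column i.
tr A = (-8) + (-2) + (-1) = -11; M11 = (-2)·(-1) - (-12)·0 = 2 - 0 = 2; M22 = (-8)·(-1) - (-4)·3 = 8 - (-12) = 20; M33 = (-8)·(-2) - 0·(-12) = 16 - 0 = 16; sum of minors = 38.
det A = (-8)·((-2)·(-1) - (-12)·0) - 0·((-12)·(-1) - (-12)·3) + (-4)·((-12)·0 - (-2)·3) = (-8)·2 - 0·48 + (-4)·6 = -40.
So p(s) = det(sI - A) = s^3 + 11s^2 + 38s + 40.
Rational-root test: any integer root divides 40. Testing small divisors, s = -2 works: p(-2) = -8 + 44 + (-76) + 40 = 0, so (s + 2) is a factor.
Dividing, p(s) = (s + 2)(s^2 + 9s + 20).
Factor s^2 + 9s + 20: two numbers with sum -9 and product 20 are -4 and -5, so s^2 + 9s + 20 = (s + 4)(s + 5).
Hence p(s) = (s + 2) (s + 4) (s + 5), with roots -5, -4, -2.
The eigenvalues -5, -4, -2 are distinct and real, so A is diagonalisable and x(t) = e^{At} x(0) = V diag(e^{λ_i t}) V^{-1} x(0), where the columns of V are the eigenvectors.
λ = -5: A - (-5)I = [[-3, 0, -4], [-12, 3, -12], [3, 0, 4]]. v must be orthogonal to every row; (row 1) × (row 2) = [12, 12, -9], so take v_1 = [4, 4, -3]^T.
λ = -4: A - (-4)I = [[-4, 0, -4], [-12, 2, -12], [3, 0, 3]]. v must be orthogonal to every row; (row 1) × (row 2) = [8, 0, -8], so take v_2 = [-1, 0, 1]^T.
λ = -2: A - (-2)I = [[-6, 0, -4], [-12, 0, -12], [3, 0, 1]]. v must be orthogonal to every row; (row 1) × (row 2) = [0, -24, 0], so take v_3 = [0, -1, 0]^T.
V = [v_1 v_2 v_3] = [[4, -1, 0], [4, 0, -1], [-3, 1, 0]] has det V = 1, so V^{-1} = adj(V)/det V = [[1, 0, 1], [3, 0, 4], [4, -1, 4]].
Modal coordinates z(0) = V^{-1} x(0): 1·(-1) + 0·2 + 1·(-3) = -4; 3·(-1) + 0·2 + 4·(-3) = -15; 4·(-1) + (-1)·2 + 4·(-3) = -18; so z(0) = [-4, -15, -18]^T.
x_3(t) = Σ_i (v_i)_3 · z_i(0) · e^{λ_i t} (row 3 of V times the modal terms).
x_3(0.4) = (-3)·(-4)·e^{-5·0.4} + 1·(-15)·e^{-4·0.4} + 0·(-18)·e^{-2·0.4} = 12·0.135335 + (-15)·0.201897 + 0·0.449329 = -1.4044.

-1.4044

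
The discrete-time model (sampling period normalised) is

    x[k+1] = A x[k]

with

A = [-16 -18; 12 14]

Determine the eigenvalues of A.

det(zI - A) = z^2 - (tr A)z + det A, with tr A = (-16) + 14 = -2 and det A = (-16)·14 - (-18)·12 = -224 - (-216) = -8.
So p(z) = det(zI - A) = z^2 + 2z - 8.
Factor z^2 + 2z - 8: two numbers with sum -2 and product -8 are 2 and -4, so z^2 + 2z - 8 = (z - 2)(z + 4).
Hence p(z) = (z - 2) (z + 4), with roots -4, 2.

-4, 2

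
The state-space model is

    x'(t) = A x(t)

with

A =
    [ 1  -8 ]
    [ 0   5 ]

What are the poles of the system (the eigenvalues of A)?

1, 5

det(sI - A) = s^2 - (tr A)s + det A, with tr A = 1 + 5 = 6 and det A = 1·5 - (-8)·0 = 5 - 0 = 5.
So p(s) = det(sI - A) = s^2 - 6s + 5.
Factor s^2 - 6s + 5: two numbers with sum 6 and product 5 are 5 and 1, so s^2 - 6s + 5 = (s - 5)(s - 1).
Hence p(s) = (s - 5) (s - 1), with roots 1, 5.
At least one eigenvalue has non-negative real part, so the system is not asymptotically stable.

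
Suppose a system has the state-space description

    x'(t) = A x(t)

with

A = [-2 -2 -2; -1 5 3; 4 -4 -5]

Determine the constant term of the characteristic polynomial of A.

Expand det(sI - A) for the 3×3 matrix.
p(s) = s^3 + 2s^2 - 7s - 44.
(Check: constant term = det(-A) = (-1)^3 det A = -44; coefficient of s^2 = -tr A = 2.)
The constant term is -44.

-44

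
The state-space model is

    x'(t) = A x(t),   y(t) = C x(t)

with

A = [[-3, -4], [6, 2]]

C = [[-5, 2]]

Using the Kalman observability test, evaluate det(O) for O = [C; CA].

CA = [[27, 24]]
Observability matrix O = [C; CA] = [[-5, 2], [27, 24]]
det(O) = (-5)·24 - 2·27 = -120 - 54 = -174
Since det(O) ≠ 0, rank(O) = 2 and the system is completely observable.

-174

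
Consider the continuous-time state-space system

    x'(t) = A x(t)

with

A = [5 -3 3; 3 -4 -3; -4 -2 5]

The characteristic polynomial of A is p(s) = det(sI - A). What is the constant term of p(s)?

Expand det(sI - A) for the 3×3 matrix.
p(s) = s^3 - 6s^2 + 187.
(Check: constant term = det(-A) = (-1)^3 det A = 187; coefficient of s^2 = -tr A = -6.)
The constant term is 187.

187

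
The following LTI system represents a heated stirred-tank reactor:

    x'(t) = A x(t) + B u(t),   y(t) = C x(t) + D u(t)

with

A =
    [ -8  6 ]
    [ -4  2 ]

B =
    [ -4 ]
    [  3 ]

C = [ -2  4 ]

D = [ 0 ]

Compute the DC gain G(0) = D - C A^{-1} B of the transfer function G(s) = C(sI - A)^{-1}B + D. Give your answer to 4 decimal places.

13.5000

G(0) = C(-A)^{-1}B + D = -C A^{-1} B + D.
det A = 8, so A^{-1} = (1/8)·adj(A) = [[1/4, -3/4], [1/2, -1]]
A^{-1} B = [-13/4, -5]^T
C A^{-1} B = -27/2
G(0) = D - C A^{-1} B = 0 - (-27/2) = 27/2 ≈ 13.5000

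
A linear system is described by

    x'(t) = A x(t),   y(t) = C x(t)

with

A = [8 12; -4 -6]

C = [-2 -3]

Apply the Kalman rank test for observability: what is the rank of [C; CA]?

CA = [[-4, -6]]
Observability matrix O = [C; CA] = [[-2, -3], [-4, -6]]
Every row of O is a scalar multiple of row 1 = [-2, -3] (multipliers 1, 2), so the rows span a one-dimensional space.
O ≠ 0, hence rank(O) = 1.
rank(O) = 1 < n = 2, so the pair (A, C) is not completely observable.

1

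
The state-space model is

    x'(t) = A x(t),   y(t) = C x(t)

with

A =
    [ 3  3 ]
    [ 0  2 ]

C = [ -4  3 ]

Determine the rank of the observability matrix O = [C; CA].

CA = [[-12, -6]]
Observability matrix O = [C; CA] = [[-4, 3], [-12, -6]]
det(O) = (-4)·(-6) - 3·(-12) = 24 - (-36) = 60 ≠ 0, so rank(O) = 2.
rank(O) = 2 = n, so the pair (A, C) is completely observable.

2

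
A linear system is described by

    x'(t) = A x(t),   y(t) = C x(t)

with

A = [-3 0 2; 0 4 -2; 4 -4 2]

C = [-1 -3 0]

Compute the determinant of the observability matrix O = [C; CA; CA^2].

458

CA = [[3, -12, 4]]
CA^2 = [[7, -64, 38]]
Observability matrix O = [C; CA; CA^2] = [[-1, -3, 0], [3, -12, 4], [7, -64, 38]]
Expanding along the first row, det(O) = (-1)·((-12)·38 - 4·(-64)) - (-3)·(3·38 - 4·7) + 0·(3·(-64) - (-12)·7) = (-1)·(-200) - (-3)·86 + 0·(-108) = 458
Since det(O) ≠ 0, rank(O) = 3 and the system is completely observable.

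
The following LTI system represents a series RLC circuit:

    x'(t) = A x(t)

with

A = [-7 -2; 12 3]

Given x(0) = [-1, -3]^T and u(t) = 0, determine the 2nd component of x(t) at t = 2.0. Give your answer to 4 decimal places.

det(sI - A) = s^2 - (tr A)s + det A, with tr A = (-7) + 3 = -4 and det A = (-7)·3 - (-2)·12 = -21 - (-24) = 3.
So p(s) = det(sI - A) = s^2 + 4s + 3.
Factor s^2 + 4s + 3: two numbers with sum -4 and product 3 are -1 and -3, so s^2 + 4s + 3 = (s + 1)(s + 3).
Hence p(s) = (s + 1) (s + 3), with roots -3, -1.
The eigenvalues -3, -1 are distinct and real, so A is diagonalisable and x(t) = e^{At} x(0) = V diag(e^{λ_i t}) V^{-1} x(0), where the columns of V are the eigenvectors.
λ = -3: A - (-3)I = [[-4, -2], [12, 6]]. Row 1 gives (-4)·v1 + (-2)·v2 = 0, so take v_1 = [1, -2]^T.
λ = -1: A - (-1)I = [[-6, -2], [12, 4]]. Row 1 gives (-6)·v1 + (-2)·v2 = 0, so take v_2 = [-1, 3]^T.
V = [v_1 v_2] = [[1, -1], [-2, 3]] has det V = 1, so V^{-1} = adj(V)/det V = [[3, 1], [2, 1]].
Modal coordinates z(0) = V^{-1} x(0): 3·(-1) + 1·(-3) = -6; 2·(-1) + 1·(-3) = -5; so z(0) = [-6, -5]^T.
x_2(t) = Σ_i (v_i)_2 · z_i(0) · e^{λ_i t} (row 2 of V times the modal terms).
x_2(2.0) = (-2)·(-6)·e^{-3·2.0} + 3·(-5)·e^{-1·2.0} = 12·0.002479 + (-15)·0.135335 = -2.0003.

-2.0003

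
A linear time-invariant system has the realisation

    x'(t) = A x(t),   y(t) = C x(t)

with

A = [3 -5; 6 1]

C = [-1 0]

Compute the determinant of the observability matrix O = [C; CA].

-5

CA = [[-3, 5]]
Observability matrix O = [C; CA] = [[-1, 0], [-3, 5]]
det(O) = (-1)·5 - 0·(-3) = -5 - 0 = -5
Since det(O) ≠ 0, rank(O) = 2 and the system is completely observable.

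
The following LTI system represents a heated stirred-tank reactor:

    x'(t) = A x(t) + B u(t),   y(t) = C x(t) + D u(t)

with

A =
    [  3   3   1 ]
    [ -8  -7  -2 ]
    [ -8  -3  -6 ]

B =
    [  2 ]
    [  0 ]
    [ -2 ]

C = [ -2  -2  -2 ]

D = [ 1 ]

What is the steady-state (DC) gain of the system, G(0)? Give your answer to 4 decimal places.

7.0000

G(0) = C(-A)^{-1}B + D = -C A^{-1} B + D.
det A = -20, so A^{-1} = (1/-20)·adj(A) = [[-9/5, -3/4, -1/20], [8/5, 1/2, 1/10], [8/5, 3/4, -3/20]]
A^{-1} B = [-7/2, 3, 7/2]^T
C A^{-1} B = -6
G(0) = D - C A^{-1} B = 1 - (-6) = 7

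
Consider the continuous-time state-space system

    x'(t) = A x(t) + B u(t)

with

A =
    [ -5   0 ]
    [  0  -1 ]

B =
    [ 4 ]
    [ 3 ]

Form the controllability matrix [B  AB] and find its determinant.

AB = [[-20], [-3]]
Controllability matrix C = [B  AB] = [[4, -20], [3, -3]]
det(C) = 4·(-3) - (-20)·3 = -12 - (-60) = 48
Since det(C) ≠ 0, rank(C) = 2 and the system is completely controllable.

48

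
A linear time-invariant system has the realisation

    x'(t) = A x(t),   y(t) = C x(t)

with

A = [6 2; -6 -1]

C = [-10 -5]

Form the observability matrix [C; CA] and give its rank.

CA = [[-30, -15]]
Observability matrix O = [C; CA] = [[-10, -5], [-30, -15]]
Every row of O is a scalar multiple of row 1 = [-10, -5] (multipliers 1, 3), so the rows span a one-dimensional space.
O ≠ 0, hence rank(O) = 1.
rank(O) = 1 < n = 2, so the pair (A, C) is not completely observable.

1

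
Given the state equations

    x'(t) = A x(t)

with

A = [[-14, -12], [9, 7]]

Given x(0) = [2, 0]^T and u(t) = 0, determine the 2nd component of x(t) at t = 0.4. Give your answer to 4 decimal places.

1.8840

det(sI - A) = s^2 - (tr A)s + det A, with tr A = (-14) + 7 = -7 and det A = (-14)·7 - (-12)·9 = -98 - (-108) = 10.
So p(s) = det(sI - A) = s^2 + 7s + 10.
Factor s^2 + 7s + 10: two numbers with sum -7 and product 10 are -2 and -5, so s^2 + 7s + 10 = (s + 2)(s + 5).
Hence p(s) = (s + 2) (s + 5), with roots -5, -2.
The eigenvalues -5, -2 are distinct and real, so A is diagonalisable and x(t) = e^{At} x(0) = V diag(e^{λ_i t}) V^{-1} x(0), where the columns of V are the eigenvectors.
λ = -5: A - (-5)I = [[-9, -12], [9, 12]]. Row 1 gives (-9)·v1 + (-12)·v2 = 0, so take v_1 = [-4, 3]^T.
λ = -2: A - (-2)I = [[-12, -12], [9, 9]]. Row 1 gives (-12)·v1 + (-12)·v2 = 0, so take v_2 = [-1, 1]^T.
V = [v_1 v_2] = [[-4, -1], [3, 1]] has det V = -1, so V^{-1} = adj(V)/det V = [[-1, -1], [3, 4]].
Modal coordinates z(0) = V^{-1} x(0): (-1)·2 + (-1)·0 = -2; 3·2 + 4·0 = 6; so z(0) = [-2, 6]^T.
x_2(t) = Σ_i (v_i)_2 · z_i(0) · e^{λ_i t} (row 2 of V times the modal terms).
x_2(0.4) = 3·(-2)·e^{-5·0.4} + 1·6·e^{-2·0.4} = (-6)·0.135335 + 6·0.449329 = 1.8840.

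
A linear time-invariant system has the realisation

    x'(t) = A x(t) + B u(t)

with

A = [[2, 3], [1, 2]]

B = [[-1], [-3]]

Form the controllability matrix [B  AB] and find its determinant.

AB = [[-11], [-7]]
Controllability matrix C = [B  AB] = [[-1, -11], [-3, -7]]
det(C) = (-1)·(-7) - (-11)·(-3) = 7 - 33 = -26
Since det(C) ≠ 0, rank(C) = 2 and the system is completely controllable.

-26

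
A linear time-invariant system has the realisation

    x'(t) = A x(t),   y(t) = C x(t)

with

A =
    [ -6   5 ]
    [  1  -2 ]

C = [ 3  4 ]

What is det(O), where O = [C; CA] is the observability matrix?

CA = [[-14, 7]]
Observability matrix O = [C; CA] = [[3, 4], [-14, 7]]
det(O) = 3·7 - 4·(-14) = 21 - (-56) = 77
Since det(O) ≠ 0, rank(O) = 2 and the system is completely observable.

77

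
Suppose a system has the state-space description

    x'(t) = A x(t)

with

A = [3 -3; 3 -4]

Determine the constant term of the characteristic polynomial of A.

For a 2×2 matrix, det(sI - A) = s^2 - (tr A)s + det A.
tr A = -1, det A = -3.
So p(s) = s^2 + s - 3.
The constant term is -3.

-3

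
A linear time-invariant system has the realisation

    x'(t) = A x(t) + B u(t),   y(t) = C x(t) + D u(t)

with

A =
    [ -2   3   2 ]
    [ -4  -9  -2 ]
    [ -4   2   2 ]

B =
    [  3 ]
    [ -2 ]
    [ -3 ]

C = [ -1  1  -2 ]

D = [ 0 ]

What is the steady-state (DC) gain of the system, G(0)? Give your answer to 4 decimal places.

46.8333

G(0) = C(-A)^{-1}B + D = -C A^{-1} B + D.
det A = -12, so A^{-1} = (1/-12)·adj(A) = [[7/6, 1/6, -1], [-4/3, -1/3, 1], [11/3, 2/3, -5/2]]
A^{-1} B = [37/6, -19/3, 103/6]^T
C A^{-1} B = -281/6
G(0) = D - C A^{-1} B = 0 - (-281/6) = 281/6 ≈ 46.8333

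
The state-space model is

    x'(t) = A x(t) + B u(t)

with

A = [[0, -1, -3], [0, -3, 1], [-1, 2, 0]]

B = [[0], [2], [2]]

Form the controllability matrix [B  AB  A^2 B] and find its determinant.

-384

AB = [[-8], [-4], [4]]
A^2B = [[-8], [16], [0]]
Controllability matrix C = [B  AB  A^2B] = [[0, -8, -8], [2, -4, 16], [2, 4, 0]]
Expanding along the first row, det(C) = 0·((-4)·0 - 16·4) - (-8)·(2·0 - 16·2) + (-8)·(2·4 - (-4)·2) = 0·(-64) - (-8)·(-32) + (-8)·16 = -384
Since det(C) ≠ 0, rank(C) = 3 and the system is completely controllable.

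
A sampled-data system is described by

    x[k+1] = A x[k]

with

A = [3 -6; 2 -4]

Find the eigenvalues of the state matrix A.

det(zI - A) = z^2 - (tr A)z + det A, with tr A = 3 + (-4) = -1 and det A = 3·(-4) - (-6)·2 = -12 - (-12) = 0.
So p(z) = det(zI - A) = z^2 + z.
Factor z^2 + z: two numbers with sum -1 and product 0 are 0 and -1, so z^2 + z = z(z + 1).
Hence p(z) = z (z + 1), with roots -1, 0.

-1, 0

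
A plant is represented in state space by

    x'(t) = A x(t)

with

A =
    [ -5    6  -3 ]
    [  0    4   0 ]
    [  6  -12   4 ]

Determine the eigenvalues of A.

det(sI - A) = s^3 - (tr A)s^2 + (M11 + M22 + M33)s - det A, where Mii is the 2×2 principal minor of A obtained by deleting row i and column i.
tr A = (-5) + 4 + 4 = 3; M11 = 4·4 - 0·(-12) = 16 - 0 = 16; M22 = (-5)·4 - (-3)·6 = -20 - (-18) = -2; M33 = (-5)·4 - 6·0 = -20 - 0 = -20; sum of minors = -6.
det A = (-5)·(4·4 - 0·(-12)) - 6·(0·4 - 0·6) + (-3)·(0·(-12) - 4·6) = (-5)·16 - 6·0 + (-3)·(-24) = -8.
So p(s) = det(sI - A) = s^3 - 3s^2 - 6s + 8.
Rational-root test: any integer root divides 8. Testing small divisors, s = 1 works: p(1) = 1 + (-3) + (-6) + 8 = 0, so (s - 1) is a factor.
Dividing, p(s) = (s - 1)(s^2 - 2s - 8).
Factor s^2 - 2s - 8: two numbers with sum 2 and product -8 are 4 and -2, so s^2 - 2s - 8 = (s - 4)(s + 2).
Hence p(s) = (s - 4) (s - 1) (s + 2), with roots -2, 1, 4.
At least one eigenvalue has non-negative real part, so the system is not asymptotically stable.

-2, 1, 4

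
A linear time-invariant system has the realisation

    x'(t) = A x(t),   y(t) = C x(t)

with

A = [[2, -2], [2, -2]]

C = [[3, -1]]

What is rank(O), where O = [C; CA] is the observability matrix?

CA = [[4, -4]]
Observability matrix O = [C; CA] = [[3, -1], [4, -4]]
det(O) = 3·(-4) - (-1)·4 = -12 - (-4) = -8 ≠ 0, so rank(O) = 2.
rank(O) = 2 = n, so the pair (A, C) is completely observable.

2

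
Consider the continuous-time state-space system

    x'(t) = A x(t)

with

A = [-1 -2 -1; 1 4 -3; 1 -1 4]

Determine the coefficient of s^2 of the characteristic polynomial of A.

-7

Expand det(sI - A) for the 3×3 matrix.
p(s) = s^3 - 7s^2 + 8s - 6.
(Check: constant term = det(-A) = (-1)^3 det A = -6; coefficient of s^2 = -tr A = -7.)
The coefficient of s^2 is -7.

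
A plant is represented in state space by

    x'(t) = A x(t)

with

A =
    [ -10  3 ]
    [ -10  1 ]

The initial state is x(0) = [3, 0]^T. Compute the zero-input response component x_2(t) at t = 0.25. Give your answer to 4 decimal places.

-2.4412

det(sI - A) = s^2 - (tr A)s + det A, with tr A = (-10) + 1 = -9 and det A = (-10)·1 - 3·(-10) = -10 - (-30) = 20.
So p(s) = det(sI - A) = s^2 + 9s + 20.
Factor s^2 + 9s + 20: two numbers with sum -9 and product 20 are -4 and -5, so s^2 + 9s + 20 = (s + 4)(s + 5).
Hence p(s) = (s + 4) (s + 5), with roots -5, -4.
The eigenvalues -5, -4 are distinct and real, so A is diagonalisable and x(t) = e^{At} x(0) = V diag(e^{λ_i t}) V^{-1} x(0), where the columns of V are the eigenvectors.
λ = -5: A - (-5)I = [[-5, 3], [-10, 6]]. Row 1 gives (-5)·v1 + 3·v2 = 0, so take v_1 = [-3, -5]^T.
λ = -4: A - (-4)I = [[-6, 3], [-10, 5]]. Row 1 gives (-6)·v1 + 3·v2 = 0, so take v_2 = [1, 2]^T.
V = [v_1 v_2] = [[-3, 1], [-5, 2]] has det V = -1, so V^{-1} = adj(V)/det V = [[-2, 1], [-5, 3]].
Modal coordinates z(0) = V^{-1} x(0): (-2)·3 + 1·0 = -6; (-5)·3 + 3·0 = -15; so z(0) = [-6, -15]^T.
x_2(t) = Σ_i (v_i)_2 · z_i(0) · e^{λ_i t} (row 2 of V times the modal terms).
x_2(0.25) = (-5)·(-6)·e^{-5·0.25} + 2·(-15)·e^{-4·0.25} = 30·0.286505 + (-30)·0.367879 = -2.4412.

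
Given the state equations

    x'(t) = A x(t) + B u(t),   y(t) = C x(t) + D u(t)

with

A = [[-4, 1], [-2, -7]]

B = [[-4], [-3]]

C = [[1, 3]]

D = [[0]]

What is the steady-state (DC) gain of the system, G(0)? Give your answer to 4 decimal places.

-1.4333

G(0) = C(-A)^{-1}B + D = -C A^{-1} B + D.
det A = 30, so A^{-1} = (1/30)·adj(A) = [[-7/30, -1/30], [1/15, -2/15]]
A^{-1} B = [31/30, 2/15]^T
C A^{-1} B = 43/30
G(0) = D - C A^{-1} B = 0 - (43/30) = -43/30 ≈ -1.4333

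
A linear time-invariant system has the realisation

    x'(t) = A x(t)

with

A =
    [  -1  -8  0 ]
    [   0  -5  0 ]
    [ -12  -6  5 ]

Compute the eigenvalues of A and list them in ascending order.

-5, -1, 5

det(sI - A) = s^3 - (tr A)s^2 + (M11 + M22 + M33)s - det A, where Mii is the 2×2 principal minor of A obtained by deleting row i and column i.
tr A = (-1) + (-5) + 5 = -1; M11 = (-5)·5 - 0·(-6) = -25 - 0 = -25; M22 = (-1)·5 - 0·(-12) = -5 - 0 = -5; M33 = (-1)·(-5) - (-8)·0 = 5 - 0 = 5; sum of minors = -25.
det A = (-1)·((-5)·5 - 0·(-6)) - (-8)·(0·5 - 0·(-12)) + 0·(0·(-6) - (-5)·(-12)) = (-1)·(-25) - (-8)·0 + 0·(-60) = 25.
So p(s) = det(sI - A) = s^3 + s^2 - 25s - 25.
Rational-root test: any integer root divides -25. Testing small divisors, s = -1 works: p(-1) = -1 + 1 + 25 + (-25) = 0, so (s + 1) is a factor.
Dividing, p(s) = (s + 1)(s^2 - 25).
Factor s^2 - 25: two numbers with sum 0 and product -25 are 5 and -5, so s^2 - 25 = (s - 5)(s + 5).
Hence p(s) = (s - 5) (s + 1) (s + 5), with roots -5, -1, 5.
At least one eigenvalue has non-negative real part, so the system is not asymptotically stable.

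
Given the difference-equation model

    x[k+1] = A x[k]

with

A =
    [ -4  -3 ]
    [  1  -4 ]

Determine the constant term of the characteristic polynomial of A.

19

For a 2×2 matrix, det(zI - A) = z^2 - (tr A)z + det A.
tr A = -8, det A = 19.
So p(z) = z^2 + 8z + 19.
The constant term is 19.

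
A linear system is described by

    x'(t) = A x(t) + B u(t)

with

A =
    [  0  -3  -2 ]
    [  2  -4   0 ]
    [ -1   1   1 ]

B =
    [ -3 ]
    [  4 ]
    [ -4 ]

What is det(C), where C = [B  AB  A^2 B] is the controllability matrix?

-3790

AB = [[-4], [-22], [3]]
A^2B = [[60], [80], [-15]]
Controllability matrix C = [B  AB  A^2B] = [[-3, -4, 60], [4, -22, 80], [-4, 3, -15]]
Expanding along the first row, det(C) = (-3)·((-22)·(-15) - 80·3) - (-4)·(4·(-15) - 80·(-4)) + 60·(4·3 - (-22)·(-4)) = (-3)·90 - (-4)·260 + 60·(-76) = -3790
Since det(C) ≠ 0, rank(C) = 3 and the system is completely controllable.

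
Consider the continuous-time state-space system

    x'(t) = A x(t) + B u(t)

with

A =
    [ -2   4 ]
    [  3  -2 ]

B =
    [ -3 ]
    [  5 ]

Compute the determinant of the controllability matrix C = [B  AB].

-73

AB = [[26], [-19]]
Controllability matrix C = [B  AB] = [[-3, 26], [5, -19]]
det(C) = (-3)·(-19) - 26·5 = 57 - 130 = -73
Since det(C) ≠ 0, rank(C) = 2 and the system is completely controllable.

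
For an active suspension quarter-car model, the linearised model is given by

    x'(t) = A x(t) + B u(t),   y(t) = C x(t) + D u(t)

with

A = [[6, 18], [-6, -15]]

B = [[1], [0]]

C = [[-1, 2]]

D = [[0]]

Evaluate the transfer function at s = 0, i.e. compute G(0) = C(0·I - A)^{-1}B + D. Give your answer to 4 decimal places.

G(0) = C(-A)^{-1}B + D = -C A^{-1} B + D.
det A = 18, so A^{-1} = (1/18)·adj(A) = [[-5/6, -1], [1/3, 1/3]]
A^{-1} B = [-5/6, 1/3]^T
C A^{-1} B = 3/2
G(0) = D - C A^{-1} B = 0 - (3/2) = -3/2 ≈ -1.5000

-1.5000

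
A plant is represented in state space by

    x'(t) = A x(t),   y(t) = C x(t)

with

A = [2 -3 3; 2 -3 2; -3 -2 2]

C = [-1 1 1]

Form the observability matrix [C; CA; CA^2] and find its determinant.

CA = [[-3, -2, 1]]
CA^2 = [[-13, 13, -11]]
Observability matrix O = [C; CA; CA^2] = [[-1, 1, 1], [-3, -2, 1], [-13, 13, -11]]
Expanding along the first row, det(O) = (-1)·((-2)·(-11) - 1·13) - 1·((-3)·(-11) - 1·(-13)) + 1·((-3)·13 - (-2)·(-13)) = (-1)·9 - 1·46 + 1·(-65) = -120
Since det(O) ≠ 0, rank(O) = 3 and the system is completely observable.

-120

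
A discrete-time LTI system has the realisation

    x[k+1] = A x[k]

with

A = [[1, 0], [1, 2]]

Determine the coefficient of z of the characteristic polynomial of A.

For a 2×2 matrix, det(zI - A) = z^2 - (tr A)z + det A.
tr A = 3, det A = 2.
So p(z) = z^2 - 3z + 2.
The coefficient of z is -3.

-3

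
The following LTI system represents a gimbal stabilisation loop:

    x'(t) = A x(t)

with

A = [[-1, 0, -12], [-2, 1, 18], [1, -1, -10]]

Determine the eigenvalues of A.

-5, -4, -1

det(sI - A) = s^3 - (tr A)s^2 + (M11 + M22 + M33)s - det A, where Mii is the 2×2 principal minor of A obtained by deleting row i and column i.
tr A = (-1) + 1 + (-10) = -10; M11 = 1·(-10) - 18·(-1) = -10 - (-18) = 8; M22 = (-1)·(-10) - (-12)·1 = 10 - (-12) = 22; M33 = (-1)·1 - 0·(-2) = -1 - 0 = -1; sum of minors = 29.
det A = (-1)·(1·(-10) - 18·(-1)) - 0·((-2)·(-10) - 18·1) + (-12)·((-2)·(-1) - 1·1) = (-1)·8 - 0·2 + (-12)·1 = -20.
So p(s) = det(sI - A) = s^3 + 10s^2 + 29s + 20.
Rational-root test: any integer root divides 20. Testing small divisors, s = -1 works: p(-1) = -1 + 10 + (-29) + 20 = 0, so (s + 1) is a factor.
Dividing, p(s) = (s + 1)(s^2 + 9s + 20).
Factor s^2 + 9s + 20: two numbers with sum -9 and product 20 are -4 and -5, so s^2 + 9s + 20 = (s + 4)(s + 5).
Hence p(s) = (s + 1) (s + 4) (s + 5), with roots -5, -4, -1.
All eigenvalues have negative real part, so the system is asymptotically stable.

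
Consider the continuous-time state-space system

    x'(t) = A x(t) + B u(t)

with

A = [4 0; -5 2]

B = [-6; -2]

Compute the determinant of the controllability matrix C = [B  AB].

AB = [[-24], [26]]
Controllability matrix C = [B  AB] = [[-6, -24], [-2, 26]]
det(C) = (-6)·26 - (-24)·(-2) = -156 - 48 = -204
Since det(C) ≠ 0, rank(C) = 2 and the system is completely controllable.

-204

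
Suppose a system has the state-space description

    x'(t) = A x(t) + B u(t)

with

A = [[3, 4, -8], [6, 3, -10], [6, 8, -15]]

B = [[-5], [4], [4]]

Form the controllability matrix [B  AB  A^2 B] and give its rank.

2

AB = [[-31], [-58], [-58]]
A^2B = [[139], [220], [220]]
Controllability matrix C = [B  AB  A^2B] = [[-5, -31, 139], [4, -58, 220], [4, -58, 220]]
The rows r1, r2, r3 of C are linearly dependent: -r2 + r3 = 0 (check each entry), so rank(C) ≤ 2.
The 2×2 minor from rows 1, 2, columns 1, 2 is (-5)·(-58) - (-31)·4 = 290 - (-124) = 414 ≠ 0, so rank(C) = 2.
rank(C) = 2 < n = 3, so the pair (A, B) is not completely controllable.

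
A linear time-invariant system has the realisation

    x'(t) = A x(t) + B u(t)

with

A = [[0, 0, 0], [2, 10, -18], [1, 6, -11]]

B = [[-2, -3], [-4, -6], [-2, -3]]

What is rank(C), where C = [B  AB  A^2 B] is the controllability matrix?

2

AB = [[0, 0], [-8, -12], [-4, -6]]
A^2B = [[0, 0], [-8, -12], [-4, -6]]
Controllability matrix C = [B  AB  A^2B] = [[-2, -3, 0, 0, 0, 0], [-4, -6, -8, -12, -8, -12], [-2, -3, -4, -6, -4, -6]]
The rows r1, r2, r3 of C are linearly dependent: -r2 + 2·r3 = 0 (check each entry), so rank(C) ≤ 2.
The 2×2 minor from rows 1, 2, columns 1, 3 is (-2)·(-8) - 0·(-4) = 16 - 0 = 16 ≠ 0, so rank(C) = 2.
rank(C) = 2 < n = 3, so the pair (A, B) is not completely controllable.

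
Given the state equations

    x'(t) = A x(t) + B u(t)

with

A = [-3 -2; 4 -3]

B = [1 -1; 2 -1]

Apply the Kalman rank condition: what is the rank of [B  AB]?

AB = [[-7, 5], [-2, -1]]
Controllability matrix C = [B  AB] = [[1, -1, -7, 5], [2, -1, -2, -1]]
Take the 2×2 submatrix of C formed by columns 1, 2: [[1, -1], [2, -1]]. Its determinant is 1·(-1) - (-1)·2 = -1 - (-2) = 1 ≠ 0.
So rank(C) ≥ 2; since C has 2 rows, rank(C) = 2.
rank(C) = 2 = n, so the pair (A, B) is completely controllable.

2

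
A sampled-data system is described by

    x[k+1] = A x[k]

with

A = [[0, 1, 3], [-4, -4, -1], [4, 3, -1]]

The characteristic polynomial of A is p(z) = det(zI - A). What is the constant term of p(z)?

-4

Expand det(zI - A) for the 3×3 matrix.
p(z) = z^3 + 5z^2 - z - 4.
(Check: constant term = det(-A) = (-1)^3 det A = -4; coefficient of z^2 = -tr A = 5.)
The constant term is -4.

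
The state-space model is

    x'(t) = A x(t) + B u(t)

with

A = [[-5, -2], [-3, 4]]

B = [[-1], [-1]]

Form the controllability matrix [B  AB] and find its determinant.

8

AB = [[7], [-1]]
Controllability matrix C = [B  AB] = [[-1, 7], [-1, -1]]
det(C) = (-1)·(-1) - 7·(-1) = 1 - (-7) = 8
Since det(C) ≠ 0, rank(C) = 2 and the system is completely controllable.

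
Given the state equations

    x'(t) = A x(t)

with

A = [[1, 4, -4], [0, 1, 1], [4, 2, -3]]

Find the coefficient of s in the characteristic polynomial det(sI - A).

9

Expand det(sI - A) for the 3×3 matrix.
p(s) = s^3 + s^2 + 9s - 27.
(Check: constant term = det(-A) = (-1)^3 det A = -27; coefficient of s^2 = -tr A = 1.)
The coefficient of s is 9.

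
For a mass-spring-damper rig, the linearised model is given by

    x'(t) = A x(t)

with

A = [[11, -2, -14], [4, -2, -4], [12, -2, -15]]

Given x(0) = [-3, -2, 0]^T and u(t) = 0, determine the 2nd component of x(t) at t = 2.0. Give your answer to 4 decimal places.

-1.4409

det(sI - A) = s^3 - (tr A)s^2 + (M11 + M22 + M33)s - det A, where Mii is the 2×2 principal minor of A obtained by deleting row i and column i.
tr A = 11 + (-2) + (-15) = -6; M11 = (-2)·(-15) - (-4)·(-2) = 30 - 8 = 22; M22 = 11·(-15) - (-14)·12 = -165 - (-168) = 3; M33 = 11·(-2) - (-2)·4 = -22 - (-8) = -14; sum of minors = 11.
det A = 11·((-2)·(-15) - (-4)·(-2)) - (-2)·(4·(-15) - (-4)·12) + (-14)·(4·(-2) - (-2)·12) = 11·22 - (-2)·(-12) + (-14)·16 = -6.
So p(s) = det(sI - A) = s^3 + 6s^2 + 11s + 6.
Rational-root test: any integer root divides 6. Testing small divisors, s = -1 works: p(-1) = -1 + 6 + (-11) + 6 = 0, so (s + 1) is a factor.
Dividing, p(s) = (s + 1)(s^2 + 5s + 6).
Factor s^2 + 5s + 6: two numbers with sum -5 and product 6 are -2 and -3, so s^2 + 5s + 6 = (s + 2)(s + 3).
Hence p(s) = (s + 1) (s + 2) (s + 3), with roots -3, -2, -1.
The eigenvalues -3, -2, -1 are distinct and real, so A is diagonalisable and x(t) = e^{At} x(0) = V diag(e^{λ_i t}) V^{-1} x(0), where the columns of V are the eigenvectors.
λ = -3: A - (-3)I = [[14, -2, -14], [4, 1, -4], [12, -2, -12]]. v must be orthogonal to every row; (row 1) × (row 2) = [22, 0, 22], so take v_1 = [1, 0, 1]^T.
λ = -2: A - (-2)I = [[13, -2, -14], [4, 0, -4], [12, -2, -13]]. v must be orthogonal to every row; (row 1) × (row 2) = [8, -4, 8], so take v_2 = [-2, 1, -2]^T.
λ = -1: A - (-1)I = [[12, -2, -14], [4, -1, -4], [12, -2, -14]]. v must be orthogonal to every row; (row 1) × (row 2) = [-6, -8, -4], so take v_3 = [3, 4, 2]^T.
V = [v_1 v_2 v_3] = [[1, -2, 3], [0, 1, 4], [1, -2, 2]] has det V = -1, so V^{-1} = adj(V)/det V = [[-10, 2, 11], [-4, 1, 4], [1, 0, -1]].
Modal coordinates z(0) = V^{-1} x(0): (-10)·(-3) + 2·(-2) + 11·0 = 26; (-4)·(-3) + 1·(-2) + 4·0 = 10; 1·(-3) + 0·(-2) + (-1)·0 = -3; so z(0) = [26, 10, -3]^T.
x_2(t) = Σ_i (v_i)_2 · z_i(0) · e^{λ_i t} (row 2 of V times the modal terms).
x_2(2.0) = 0·26·e^{-3·2.0} + 1·10·e^{-2·2.0} + 4·(-3)·e^{-1·2.0} = 0·0.002479 + 10·0.018316 + (-12)·0.135335 = -1.4409.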